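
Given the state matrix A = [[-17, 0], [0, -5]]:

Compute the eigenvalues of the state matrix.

For diagonal matrix, eigenvalues are diagonal entries: λ₁ = -17, λ₂ = -5.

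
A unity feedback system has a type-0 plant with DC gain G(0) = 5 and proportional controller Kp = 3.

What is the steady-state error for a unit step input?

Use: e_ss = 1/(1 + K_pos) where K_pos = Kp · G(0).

K_pos = Kp · G(0) = 3 × 5 = 15. e_ss = 1/(1 + 15) = 0.0625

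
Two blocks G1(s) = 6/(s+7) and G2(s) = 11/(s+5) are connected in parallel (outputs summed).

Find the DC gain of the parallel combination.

Parallel: G_eq = G1 + G2. DC gain = G1(0) + G2(0) = 6/7 + 11/5 = 0.8571 + 2.2 = 3.0571.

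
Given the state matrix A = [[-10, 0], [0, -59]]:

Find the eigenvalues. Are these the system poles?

For diagonal matrix, eigenvalues are diagonal entries: λ₁ = -10, λ₂ = -59. Eigenvalues of A = system poles.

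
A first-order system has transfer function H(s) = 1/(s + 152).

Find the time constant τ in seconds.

For H(s) = 1/(s + 1/τ), the pole is at -1/τ = -152, so τ = 1/152 = 0.0066 s.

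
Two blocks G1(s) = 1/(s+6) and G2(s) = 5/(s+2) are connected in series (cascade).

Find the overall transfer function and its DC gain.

Series: multiply transfer functions. G_eq = 1/(s+6) × 5/(s+2) = 5/((s+6)(s+2)). DC gain = 5/(6×2) = 0.4167.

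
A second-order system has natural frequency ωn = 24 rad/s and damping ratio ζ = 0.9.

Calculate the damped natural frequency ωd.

ωd = ωn√(1 - ζ²) = 24√(1 - 0.9²) = 10.46 rad/s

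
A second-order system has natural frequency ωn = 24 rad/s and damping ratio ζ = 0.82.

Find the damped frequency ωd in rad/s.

ωd = ωn√(1 - ζ²) = 24√(1 - 0.82²) = 13.74 rad/s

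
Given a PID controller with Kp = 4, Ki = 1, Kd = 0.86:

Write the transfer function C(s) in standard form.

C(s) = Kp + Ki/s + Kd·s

Substituting values: C(s) = 4 + 1/s + 0.86s = (0.86s² + 4s + 1)/s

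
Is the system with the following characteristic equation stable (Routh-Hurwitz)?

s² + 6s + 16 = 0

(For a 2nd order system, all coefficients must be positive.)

Coefficients: 1, 6, 16. All positive, so system is stable.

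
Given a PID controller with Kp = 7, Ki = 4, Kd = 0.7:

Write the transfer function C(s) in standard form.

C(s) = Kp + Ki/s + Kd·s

Substituting values: C(s) = 7 + 4/s + 0.7s = (0.7s² + 7s + 4)/s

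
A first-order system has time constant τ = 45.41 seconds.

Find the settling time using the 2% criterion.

For first-order system, 2% settling time ≈ 4τ = 4 × 45.41 = 181.64 s.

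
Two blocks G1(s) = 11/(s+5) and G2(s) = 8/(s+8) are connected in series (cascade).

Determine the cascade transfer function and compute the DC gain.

Series: multiply transfer functions. G_eq = 11/(s+5) × 8/(s+8) = 88/((s+5)(s+8)). DC gain = 88/(5×8) = 2.2.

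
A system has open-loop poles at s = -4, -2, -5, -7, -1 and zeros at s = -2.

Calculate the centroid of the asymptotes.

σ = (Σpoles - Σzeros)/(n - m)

σ = (Σpoles - Σzeros)/(n - m) = (-19 - (-2))/(5 - 1) = -17/4 = -4.25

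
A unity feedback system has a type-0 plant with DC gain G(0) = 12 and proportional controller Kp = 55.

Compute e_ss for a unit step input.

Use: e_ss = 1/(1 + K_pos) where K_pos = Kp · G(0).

K_pos = Kp · G(0) = 55 × 12 = 660. e_ss = 1/(1 + 660) = 0.0015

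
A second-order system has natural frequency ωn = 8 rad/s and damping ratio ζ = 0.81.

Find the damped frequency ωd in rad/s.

ωd = ωn√(1 - ζ²) = 8√(1 - 0.81²) = 4.69 rad/s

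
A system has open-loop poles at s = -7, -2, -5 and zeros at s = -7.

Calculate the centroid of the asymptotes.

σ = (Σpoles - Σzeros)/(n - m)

σ = (Σpoles - Σzeros)/(n - m) = (-14 - (-7))/(3 - 1) = -7/2 = -3.5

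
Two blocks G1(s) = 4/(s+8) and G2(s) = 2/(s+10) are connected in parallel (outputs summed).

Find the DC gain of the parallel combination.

Parallel: G_eq = G1 + G2. DC gain = G1(0) + G2(0) = 4/8 + 2/10 = 0.5 + 0.2 = 0.7.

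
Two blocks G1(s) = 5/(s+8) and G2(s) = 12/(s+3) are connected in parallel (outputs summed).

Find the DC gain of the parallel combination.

Parallel: G_eq = G1 + G2. DC gain = G1(0) + G2(0) = 5/8 + 12/3 = 0.625 + 4 = 4.625.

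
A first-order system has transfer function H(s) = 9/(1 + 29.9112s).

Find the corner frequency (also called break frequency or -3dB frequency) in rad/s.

Corner frequency = 1/τ = 1/29.9112 = 0.033 rad/s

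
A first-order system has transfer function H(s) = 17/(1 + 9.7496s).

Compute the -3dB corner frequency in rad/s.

Corner frequency = 1/τ = 1/9.7496 = 0.103 rad/s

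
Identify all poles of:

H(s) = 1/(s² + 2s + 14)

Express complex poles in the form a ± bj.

Discriminant = 2² - 4×1×14 = 4 - 56 = -52 < 0, so the poles are a complex conjugate pair s = (-2 ± j√52)/(2×1). Real part = -2/(2×1) = -2/2 = -1; imaginary part = ±√52/(2×1) ≈ 3.6056. Poles: s = -1 ± 3.6056j.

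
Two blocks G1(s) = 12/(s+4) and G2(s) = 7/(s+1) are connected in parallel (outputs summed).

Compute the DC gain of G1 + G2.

Parallel: G_eq = G1 + G2. DC gain = G1(0) + G2(0) = 12/4 + 7/1 = 3 + 7 = 10.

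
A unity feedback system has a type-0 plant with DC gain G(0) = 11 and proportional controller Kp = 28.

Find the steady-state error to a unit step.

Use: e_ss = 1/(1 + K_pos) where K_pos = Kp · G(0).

K_pos = Kp · G(0) = 28 × 11 = 308. e_ss = 1/(1 + 308) = 0.0032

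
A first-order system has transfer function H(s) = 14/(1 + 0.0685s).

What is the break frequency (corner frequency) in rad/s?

Corner frequency = 1/τ = 1/0.0685 = 14.599 rad/s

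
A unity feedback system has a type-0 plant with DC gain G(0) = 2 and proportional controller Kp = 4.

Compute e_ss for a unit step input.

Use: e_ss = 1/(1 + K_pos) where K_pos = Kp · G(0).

K_pos = Kp · G(0) = 4 × 2 = 8. e_ss = 1/(1 + 8) = 0.1111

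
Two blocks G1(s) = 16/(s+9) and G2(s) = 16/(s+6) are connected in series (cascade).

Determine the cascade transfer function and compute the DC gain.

Series: multiply transfer functions. G_eq = 16/(s+9) × 16/(s+6) = 256/((s+9)(s+6)). DC gain = 256/(9×6) = 4.7407.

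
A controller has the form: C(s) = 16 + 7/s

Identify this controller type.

This is a Proportional-Integral (PI) controller.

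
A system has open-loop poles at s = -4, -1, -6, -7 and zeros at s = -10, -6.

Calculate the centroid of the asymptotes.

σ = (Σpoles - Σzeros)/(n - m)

σ = (Σpoles - Σzeros)/(n - m) = (-18 - (-16))/(4 - 2) = -2/2 = -1.0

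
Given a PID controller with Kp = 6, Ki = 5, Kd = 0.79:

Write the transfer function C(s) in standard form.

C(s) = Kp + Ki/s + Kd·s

Substituting values: C(s) = 6 + 5/s + 0.79s = (0.79s² + 6s + 5)/s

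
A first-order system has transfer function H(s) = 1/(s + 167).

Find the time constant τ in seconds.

For H(s) = 1/(s + 1/τ), the pole is at -1/τ = -167, so τ = 1/167 = 0.0060 s.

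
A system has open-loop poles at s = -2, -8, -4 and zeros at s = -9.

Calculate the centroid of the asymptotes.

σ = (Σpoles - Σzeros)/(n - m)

σ = (Σpoles - Σzeros)/(n - m) = (-14 - (-9))/(3 - 1) = -5/2 = -2.5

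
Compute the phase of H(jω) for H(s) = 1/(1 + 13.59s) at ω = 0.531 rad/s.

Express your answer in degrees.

Phase = -arctan(ωτ) = -arctan(0.531 × 13.59) = -82.1°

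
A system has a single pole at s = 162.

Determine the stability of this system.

Pole at s = 162 is in the right half-plane. Unstable.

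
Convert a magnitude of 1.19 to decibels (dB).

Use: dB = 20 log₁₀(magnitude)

dB = 20 log₁₀(1.19) = 1.5 dB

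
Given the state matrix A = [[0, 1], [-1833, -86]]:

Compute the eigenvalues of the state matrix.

det(A - λI) = λ² - (-86)λ + 1833 = (λ - (-39))(λ - (-47)). Eigenvalues: -39, -47.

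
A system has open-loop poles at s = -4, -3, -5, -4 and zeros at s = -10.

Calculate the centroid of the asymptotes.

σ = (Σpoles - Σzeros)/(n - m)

σ = (Σpoles - Σzeros)/(n - m) = (-16 - (-10))/(4 - 1) = -6/3 = -2.0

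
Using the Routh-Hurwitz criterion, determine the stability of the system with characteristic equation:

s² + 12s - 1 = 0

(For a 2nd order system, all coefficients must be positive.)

Coefficients: 1, 12, -1. c=-1 not positive, so system is unstable.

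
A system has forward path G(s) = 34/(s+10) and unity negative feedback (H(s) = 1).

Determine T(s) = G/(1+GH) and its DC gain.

T(s) = G/(1+GH) = [34/(s+10)] / [1 + 34/(s+10)] = 34/(s+10+34) = 34/(s+44). DC gain = 34/44 = 0.7727.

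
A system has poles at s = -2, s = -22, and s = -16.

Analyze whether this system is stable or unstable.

All poles are in the left half-plane. System is stable.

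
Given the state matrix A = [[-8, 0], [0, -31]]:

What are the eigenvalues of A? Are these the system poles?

For diagonal matrix, eigenvalues are diagonal entries: λ₁ = -8, λ₂ = -31. Eigenvalues of A = system poles.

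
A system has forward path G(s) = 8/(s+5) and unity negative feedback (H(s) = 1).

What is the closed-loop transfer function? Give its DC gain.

T(s) = G/(1+GH) = [8/(s+5)] / [1 + 8/(s+5)] = 8/(s+5+8) = 8/(s+13). DC gain = 8/13 = 0.6154.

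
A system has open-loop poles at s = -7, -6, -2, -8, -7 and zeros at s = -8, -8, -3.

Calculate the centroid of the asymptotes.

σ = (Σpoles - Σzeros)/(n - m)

σ = (Σpoles - Σzeros)/(n - m) = (-30 - (-19))/(5 - 3) = -11/2 = -5.5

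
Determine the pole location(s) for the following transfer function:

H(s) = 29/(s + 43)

Pole is where denominator = 0: s + 43 = 0, so s = -43.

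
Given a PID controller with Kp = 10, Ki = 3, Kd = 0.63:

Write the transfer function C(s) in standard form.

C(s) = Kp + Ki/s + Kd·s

Substituting values: C(s) = 10 + 3/s + 0.63s = (0.63s² + 10s + 3)/s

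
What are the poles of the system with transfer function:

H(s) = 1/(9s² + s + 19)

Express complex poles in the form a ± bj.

Discriminant = 1² - 4×9×19 = 1 - 684 = -683 < 0, so the poles are a complex conjugate pair s = (-1 ± j√683)/(2×9). Real part = -1/(2×9) = -1/18 ≈ -0.0556; imaginary part = ±√683/(2×9) ≈ 1.4519. Poles: s = -0.0556 ± 1.4519j.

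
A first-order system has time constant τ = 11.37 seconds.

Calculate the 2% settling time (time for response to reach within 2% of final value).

For first-order system, 2% settling time ≈ 4τ = 4 × 11.37 = 45.48 s.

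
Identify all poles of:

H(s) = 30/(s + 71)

Pole is where denominator = 0: s + 71 = 0, so s = -71.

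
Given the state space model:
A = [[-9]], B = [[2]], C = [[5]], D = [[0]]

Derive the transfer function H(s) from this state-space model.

(sI - A)⁻¹ = 1/(s + 9). H(s) = 5 × 2/(s + 9) + 0 = 10/(s + 9).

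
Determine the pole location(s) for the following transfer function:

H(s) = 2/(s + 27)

Pole is where denominator = 0: s + 27 = 0, so s = -27.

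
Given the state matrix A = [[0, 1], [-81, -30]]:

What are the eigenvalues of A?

det(A - λI) = λ² - (-30)λ + 81 = (λ - (-3))(λ - (-27)). Eigenvalues: -3, -27.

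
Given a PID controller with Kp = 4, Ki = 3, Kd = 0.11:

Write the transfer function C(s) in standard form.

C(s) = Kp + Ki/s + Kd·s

Substituting values: C(s) = 4 + 3/s + 0.11s = (0.11s² + 4s + 3)/s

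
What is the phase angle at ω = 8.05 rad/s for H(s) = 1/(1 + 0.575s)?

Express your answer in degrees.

Phase = -arctan(ωτ) = -arctan(8.05 × 0.575) = -77.8°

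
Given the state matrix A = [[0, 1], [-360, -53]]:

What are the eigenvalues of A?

det(A - λI) = λ² - (-53)λ + 360 = (λ - (-8))(λ - (-45)). Eigenvalues: -8, -45.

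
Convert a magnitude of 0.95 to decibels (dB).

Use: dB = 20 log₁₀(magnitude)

dB = 20 log₁₀(0.95) = -0.4 dB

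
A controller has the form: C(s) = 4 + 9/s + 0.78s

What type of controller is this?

This is a Proportional-Integral-Derivative (PID) controller.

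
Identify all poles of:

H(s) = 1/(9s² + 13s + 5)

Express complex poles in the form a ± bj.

Discriminant = 13² - 4×9×5 = 169 - 180 = -11 < 0, so the poles are a complex conjugate pair s = (-13 ± j√11)/(2×9). Real part = -13/(2×9) = -13/18 ≈ -0.7222; imaginary part = ±√11/(2×9) ≈ 0.1843. Poles: s = -0.7222 ± 0.1843j.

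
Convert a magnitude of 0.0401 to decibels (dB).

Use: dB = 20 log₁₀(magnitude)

dB = 20 log₁₀(0.0401) = -27.9 dB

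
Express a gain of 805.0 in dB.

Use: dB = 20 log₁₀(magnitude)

dB = 20 log₁₀(805.0) = 58.1 dB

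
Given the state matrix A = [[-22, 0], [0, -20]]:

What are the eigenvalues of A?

For diagonal matrix, eigenvalues are diagonal entries: λ₁ = -22, λ₂ = -20.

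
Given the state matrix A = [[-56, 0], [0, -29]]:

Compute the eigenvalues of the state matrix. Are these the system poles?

For diagonal matrix, eigenvalues are diagonal entries: λ₁ = -56, λ₂ = -29. Eigenvalues of A = system poles.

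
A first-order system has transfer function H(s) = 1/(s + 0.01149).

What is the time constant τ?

For H(s) = 1/(s + 1/τ), the pole is at -1/τ = -0.01149, so τ = 1/0.01149 = 87.03 s.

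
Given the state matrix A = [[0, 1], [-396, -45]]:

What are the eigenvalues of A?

det(A - λI) = λ² - (-45)λ + 396 = (λ - (-12))(λ - (-33)). Eigenvalues: -12, -33.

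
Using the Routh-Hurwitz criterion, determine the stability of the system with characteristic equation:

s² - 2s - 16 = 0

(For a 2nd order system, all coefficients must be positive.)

Coefficients: 1, -2, -16. b=-2, c=-16 not positive, so system is unstable.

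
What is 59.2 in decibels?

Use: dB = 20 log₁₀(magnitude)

dB = 20 log₁₀(59.2) = 35.4 dB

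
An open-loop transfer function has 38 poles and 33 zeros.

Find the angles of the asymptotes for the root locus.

n - m = 38 - 33 = 5. Angles: θk = (2k + 1)·180°/5 = 36°, 108°, 180°, 252°, 324°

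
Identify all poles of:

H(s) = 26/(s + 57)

Pole is where denominator = 0: s + 57 = 0, so s = -57.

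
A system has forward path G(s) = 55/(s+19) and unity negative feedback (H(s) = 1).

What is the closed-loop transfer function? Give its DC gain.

T(s) = G/(1+GH) = [55/(s+19)] / [1 + 55/(s+19)] = 55/(s+19+55) = 55/(s+74). DC gain = 55/74 = 0.7432.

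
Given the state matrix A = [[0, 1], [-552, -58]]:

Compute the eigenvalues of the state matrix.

det(A - λI) = λ² - (-58)λ + 552 = (λ - (-46))(λ - (-12)). Eigenvalues: -46, -12.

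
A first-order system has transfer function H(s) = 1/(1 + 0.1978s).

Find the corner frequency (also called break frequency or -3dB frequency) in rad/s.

Corner frequency = 1/τ = 1/0.1978 = 5.056 rad/s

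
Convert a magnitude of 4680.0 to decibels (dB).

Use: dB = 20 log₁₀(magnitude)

dB = 20 log₁₀(4680.0) = 73.4 dB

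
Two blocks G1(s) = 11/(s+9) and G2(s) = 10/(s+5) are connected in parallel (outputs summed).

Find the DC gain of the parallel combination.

Parallel: G_eq = G1 + G2. DC gain = G1(0) + G2(0) = 11/9 + 10/5 = 1.2222 + 2 = 3.2222.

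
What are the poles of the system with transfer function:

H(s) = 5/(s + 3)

Pole is where denominator = 0: s + 3 = 0, so s = -3.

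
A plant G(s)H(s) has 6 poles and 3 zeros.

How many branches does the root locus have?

Root locus has n branches where n = number of poles = 6.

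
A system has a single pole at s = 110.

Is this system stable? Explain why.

Pole at s = 110 is in the right half-plane. Unstable.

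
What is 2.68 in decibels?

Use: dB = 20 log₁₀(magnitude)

dB = 20 log₁₀(2.68) = 8.6 dB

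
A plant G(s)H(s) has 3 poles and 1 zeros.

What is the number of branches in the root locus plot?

Root locus has n branches where n = number of poles = 3.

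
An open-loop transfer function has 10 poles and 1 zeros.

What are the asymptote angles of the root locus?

n - m = 10 - 1 = 9. Angles: θk = (2k + 1)·180°/9 = 20°, 60°, 100°, 140°, 180°, 220°, 260°, 300°, 340°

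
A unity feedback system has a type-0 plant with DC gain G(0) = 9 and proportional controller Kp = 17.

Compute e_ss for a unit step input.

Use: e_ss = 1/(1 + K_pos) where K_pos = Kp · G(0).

K_pos = Kp · G(0) = 17 × 9 = 153. e_ss = 1/(1 + 153) = 0.0065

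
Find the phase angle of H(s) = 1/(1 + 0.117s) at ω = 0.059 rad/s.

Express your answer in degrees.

Phase = -arctan(ωτ) = -arctan(0.059 × 0.117) = -0.4°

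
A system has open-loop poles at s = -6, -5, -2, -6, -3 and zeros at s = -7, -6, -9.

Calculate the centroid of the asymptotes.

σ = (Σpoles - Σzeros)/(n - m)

σ = (Σpoles - Σzeros)/(n - m) = (-22 - (-22))/(5 - 3) = 0/2 = 0.0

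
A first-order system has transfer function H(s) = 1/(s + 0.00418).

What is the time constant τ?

For H(s) = 1/(s + 1/τ), the pole is at -1/τ = -0.00418, so τ = 1/0.00418 = 239.2 s.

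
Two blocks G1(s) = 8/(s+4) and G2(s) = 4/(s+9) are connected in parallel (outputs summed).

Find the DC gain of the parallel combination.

Parallel: G_eq = G1 + G2. DC gain = G1(0) + G2(0) = 8/4 + 4/9 = 2 + 0.4444 = 2.4444.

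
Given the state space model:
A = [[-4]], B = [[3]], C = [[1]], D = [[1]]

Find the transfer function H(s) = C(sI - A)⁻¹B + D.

(sI - A)⁻¹ = 1/(s + 4). H(s) = 1×3/(s + 4) + 1 = (s + 7)/(s + 4).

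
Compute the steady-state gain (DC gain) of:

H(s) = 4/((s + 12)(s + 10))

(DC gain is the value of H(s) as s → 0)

DC gain = H(0) = 4/(12 × 10) = 4/120 = 0.0333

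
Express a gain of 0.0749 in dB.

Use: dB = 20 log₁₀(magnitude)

dB = 20 log₁₀(0.0749) = -22.5 dB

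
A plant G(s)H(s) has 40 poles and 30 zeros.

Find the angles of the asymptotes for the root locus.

n - m = 40 - 30 = 10. Angles: θk = (2k + 1)·180°/10 = 18°, 54°, 90°, 126°, 162°, 198°, 234°, 270°, 306°, 342°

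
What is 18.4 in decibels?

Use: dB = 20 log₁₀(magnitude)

dB = 20 log₁₀(18.4) = 25.3 dB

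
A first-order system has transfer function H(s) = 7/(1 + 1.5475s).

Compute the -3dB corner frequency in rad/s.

Corner frequency = 1/τ = 1/1.5475 = 0.646 rad/s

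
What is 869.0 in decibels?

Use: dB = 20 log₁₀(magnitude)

dB = 20 log₁₀(869.0) = 58.8 dB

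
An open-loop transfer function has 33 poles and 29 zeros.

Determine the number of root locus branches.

Root locus has n branches where n = number of poles = 33.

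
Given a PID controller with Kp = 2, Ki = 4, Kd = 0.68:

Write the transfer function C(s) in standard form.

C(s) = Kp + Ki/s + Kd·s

Substituting values: C(s) = 2 + 4/s + 0.68s = (0.68s² + 2s + 4)/s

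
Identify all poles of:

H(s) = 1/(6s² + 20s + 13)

Discriminant = 20² - 4×6×13 = 400 - 312 = 88 > 0, so two distinct real poles. Using quadratic formula: s = (-20 ± √88)/(2×6) = (-20 ± √88)/12, with √88 ≈ 9.3808. s₁ ≈ -0.8849, s₂ ≈ -2.4484. Poles: s₁ = -0.8849, s₂ = -2.4484.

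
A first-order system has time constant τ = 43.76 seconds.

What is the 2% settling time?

For first-order system, 2% settling time ≈ 4τ = 4 × 43.76 = 175.04 s.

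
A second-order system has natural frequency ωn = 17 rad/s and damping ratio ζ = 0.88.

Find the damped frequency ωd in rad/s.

ωd = ωn√(1 - ζ²) = 17√(1 - 0.88²) = 8.07 rad/s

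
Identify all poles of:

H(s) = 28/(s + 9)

Pole is where denominator = 0: s + 9 = 0, so s = -9.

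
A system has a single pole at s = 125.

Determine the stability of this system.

Pole at s = 125 is in the right half-plane. Unstable.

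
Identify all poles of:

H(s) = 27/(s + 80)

Pole is where denominator = 0: s + 80 = 0, so s = -80.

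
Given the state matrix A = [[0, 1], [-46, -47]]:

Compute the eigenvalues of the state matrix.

det(A - λI) = λ² - (-47)λ + 46 = (λ - (-46))(λ - (-1)). Eigenvalues: -46, -1.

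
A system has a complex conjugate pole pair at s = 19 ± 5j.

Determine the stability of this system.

Real part of poles is 19 (> 0, right half-plane). Unstable.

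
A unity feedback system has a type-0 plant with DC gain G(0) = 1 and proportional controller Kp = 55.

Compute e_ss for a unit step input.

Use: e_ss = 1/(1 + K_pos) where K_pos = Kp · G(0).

K_pos = Kp · G(0) = 55 × 1 = 55. e_ss = 1/(1 + 55) = 0.0179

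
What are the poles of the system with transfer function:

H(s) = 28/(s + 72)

Pole is where denominator = 0: s + 72 = 0, so s = -72.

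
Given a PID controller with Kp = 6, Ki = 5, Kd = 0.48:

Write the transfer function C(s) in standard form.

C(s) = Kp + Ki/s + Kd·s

Substituting values: C(s) = 6 + 5/s + 0.48s = (0.48s² + 6s + 5)/s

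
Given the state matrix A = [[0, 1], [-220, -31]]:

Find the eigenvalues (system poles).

det(A - λI) = λ² - (-31)λ + 220 = (λ - (-11))(λ - (-20)). Eigenvalues: -11, -20.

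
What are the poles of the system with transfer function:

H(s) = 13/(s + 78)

Pole is where denominator = 0: s + 78 = 0, so s = -78.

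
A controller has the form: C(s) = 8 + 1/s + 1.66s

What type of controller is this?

This is a Proportional-Integral-Derivative (PID) controller.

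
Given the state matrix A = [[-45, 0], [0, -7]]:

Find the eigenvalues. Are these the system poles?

For diagonal matrix, eigenvalues are diagonal entries: λ₁ = -45, λ₂ = -7. Eigenvalues of A = system poles.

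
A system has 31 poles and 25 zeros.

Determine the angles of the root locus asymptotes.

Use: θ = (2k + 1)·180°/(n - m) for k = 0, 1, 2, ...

n - m = 31 - 25 = 6. Angles: θk = (2k + 1)·180°/6 = 30°, 90°, 150°, 210°, 270°, 330°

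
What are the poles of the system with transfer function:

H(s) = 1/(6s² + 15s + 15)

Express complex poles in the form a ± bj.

Discriminant = 15² - 4×6×15 = 225 - 360 = -135 < 0, so the poles are a complex conjugate pair s = (-15 ± j√135)/(2×6). Real part = -15/(2×6) = -15/12 = -1.25; imaginary part = ±√135/(2×6) ≈ 0.9682. Poles: s = -1.25 ± 0.9682j.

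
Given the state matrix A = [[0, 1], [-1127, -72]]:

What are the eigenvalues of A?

det(A - λI) = λ² - (-72)λ + 1127 = (λ - (-49))(λ - (-23)). Eigenvalues: -49, -23.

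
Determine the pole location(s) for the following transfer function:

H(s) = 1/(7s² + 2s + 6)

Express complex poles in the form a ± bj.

Discriminant = 2² - 4×7×6 = 4 - 168 = -164 < 0, so the poles are a complex conjugate pair s = (-2 ± j√164)/(2×7). Real part = -2/(2×7) = -2/14 ≈ -0.1429; imaginary part = ±√164/(2×7) ≈ 0.9147. Poles: s = -0.1429 ± 0.9147j.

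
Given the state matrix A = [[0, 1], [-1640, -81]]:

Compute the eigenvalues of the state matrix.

det(A - λI) = λ² - (-81)λ + 1640 = (λ - (-40))(λ - (-41)). Eigenvalues: -40, -41.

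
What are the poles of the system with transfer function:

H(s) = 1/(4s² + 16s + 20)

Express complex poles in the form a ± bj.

Discriminant = 16² - 4×4×20 = 256 - 320 = -64 < 0, so the poles are a complex conjugate pair s = (-16 ± j√64)/(2×4). Real part = -16/(2×4) = -16/8 = -2; imaginary part = ±√64/(2×4) = 8/8 = 1. Poles: s = -2 ± 1j.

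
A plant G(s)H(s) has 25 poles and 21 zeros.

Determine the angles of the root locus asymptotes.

n - m = 25 - 21 = 4. Angles: θk = (2k + 1)·180°/4 = 45°, 135°, 225°, 315°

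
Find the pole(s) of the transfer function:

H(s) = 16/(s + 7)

Pole is where denominator = 0: s + 7 = 0, so s = -7.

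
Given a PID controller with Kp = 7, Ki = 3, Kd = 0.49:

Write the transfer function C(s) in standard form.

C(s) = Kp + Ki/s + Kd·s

Substituting values: C(s) = 7 + 3/s + 0.49s = (0.49s² + 7s + 3)/s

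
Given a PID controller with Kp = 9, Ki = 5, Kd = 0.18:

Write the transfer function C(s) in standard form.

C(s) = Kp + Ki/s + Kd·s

Substituting values: C(s) = 9 + 5/s + 0.18s = (0.18s² + 9s + 5)/s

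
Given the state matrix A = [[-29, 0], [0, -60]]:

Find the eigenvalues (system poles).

For diagonal matrix, eigenvalues are diagonal entries: λ₁ = -29, λ₂ = -60.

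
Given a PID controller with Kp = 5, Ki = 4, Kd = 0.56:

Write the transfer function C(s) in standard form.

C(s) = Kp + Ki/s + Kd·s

Substituting values: C(s) = 5 + 4/s + 0.56s = (0.56s² + 5s + 4)/s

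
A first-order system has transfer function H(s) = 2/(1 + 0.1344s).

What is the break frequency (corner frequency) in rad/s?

Corner frequency = 1/τ = 1/0.1344 = 7.44 rad/s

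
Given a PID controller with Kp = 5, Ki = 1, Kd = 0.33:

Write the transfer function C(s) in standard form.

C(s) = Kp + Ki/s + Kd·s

Substituting values: C(s) = 5 + 1/s + 0.33s = (0.33s² + 5s + 1)/s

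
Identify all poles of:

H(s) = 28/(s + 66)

Pole is where denominator = 0: s + 66 = 0, so s = -66.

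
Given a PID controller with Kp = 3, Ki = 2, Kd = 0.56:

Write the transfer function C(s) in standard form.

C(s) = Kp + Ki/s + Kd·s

Substituting values: C(s) = 3 + 2/s + 0.56s = (0.56s² + 3s + 2)/s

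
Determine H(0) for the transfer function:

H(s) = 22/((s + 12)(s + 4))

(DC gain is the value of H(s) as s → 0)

DC gain = H(0) = 22/(12 × 4) = 22/48 = 0.4583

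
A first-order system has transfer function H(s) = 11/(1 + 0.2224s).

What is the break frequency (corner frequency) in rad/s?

Corner frequency = 1/τ = 1/0.2224 = 4.496 rad/s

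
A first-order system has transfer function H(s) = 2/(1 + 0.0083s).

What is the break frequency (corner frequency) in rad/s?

Corner frequency = 1/τ = 1/0.0083 = 120.482 rad/s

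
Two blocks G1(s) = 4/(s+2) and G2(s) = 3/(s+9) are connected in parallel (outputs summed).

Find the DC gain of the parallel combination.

Parallel: G_eq = G1 + G2. DC gain = G1(0) + G2(0) = 4/2 + 3/9 = 2 + 0.3333 = 2.3333.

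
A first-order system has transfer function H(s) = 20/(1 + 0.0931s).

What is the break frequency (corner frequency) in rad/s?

Corner frequency = 1/τ = 1/0.0931 = 10.741 rad/s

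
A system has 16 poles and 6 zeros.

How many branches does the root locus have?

Root locus has n branches where n = number of poles = 16.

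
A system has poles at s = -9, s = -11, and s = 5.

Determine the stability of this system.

Pole(s) at s = 5 are not in the left half-plane. System is unstable.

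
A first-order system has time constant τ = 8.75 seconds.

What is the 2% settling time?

For first-order system, 2% settling time ≈ 4τ = 4 × 8.75 = 35.0 s.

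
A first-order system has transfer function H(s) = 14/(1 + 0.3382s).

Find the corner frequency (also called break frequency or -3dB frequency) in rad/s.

Corner frequency = 1/τ = 1/0.3382 = 2.957 rad/s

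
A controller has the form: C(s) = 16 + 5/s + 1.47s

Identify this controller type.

This is a Proportional-Integral-Derivative (PID) controller.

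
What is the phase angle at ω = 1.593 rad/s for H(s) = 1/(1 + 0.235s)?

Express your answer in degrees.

Phase = -arctan(ωτ) = -arctan(1.593 × 0.235) = -20.5°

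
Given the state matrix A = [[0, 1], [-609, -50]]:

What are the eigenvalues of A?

det(A - λI) = λ² - (-50)λ + 609 = (λ - (-21))(λ - (-29)). Eigenvalues: -21, -29.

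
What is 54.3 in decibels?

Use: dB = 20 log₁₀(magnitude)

dB = 20 log₁₀(54.3) = 34.7 dB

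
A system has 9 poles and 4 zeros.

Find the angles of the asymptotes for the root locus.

n - m = 9 - 4 = 5. Angles: θk = (2k + 1)·180°/5 = 36°, 108°, 180°, 252°, 324°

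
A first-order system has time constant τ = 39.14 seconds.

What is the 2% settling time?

For first-order system, 2% settling time ≈ 4τ = 4 × 39.14 = 156.56 s.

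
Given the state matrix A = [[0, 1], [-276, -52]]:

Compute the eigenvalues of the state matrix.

det(A - λI) = λ² - (-52)λ + 276 = (λ - (-6))(λ - (-46)). Eigenvalues: -6, -46.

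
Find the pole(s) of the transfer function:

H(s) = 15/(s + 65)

Pole is where denominator = 0: s + 65 = 0, so s = -65.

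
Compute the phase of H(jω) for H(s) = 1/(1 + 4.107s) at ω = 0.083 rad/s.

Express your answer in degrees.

Phase = -arctan(ωτ) = -arctan(0.083 × 4.107) = -18.8°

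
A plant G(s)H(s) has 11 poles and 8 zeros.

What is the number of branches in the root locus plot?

Root locus has n branches where n = number of poles = 11.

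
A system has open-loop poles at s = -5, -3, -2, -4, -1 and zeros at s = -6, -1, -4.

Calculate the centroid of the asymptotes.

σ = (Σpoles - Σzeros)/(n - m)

σ = (Σpoles - Σzeros)/(n - m) = (-15 - (-11))/(5 - 3) = -4/2 = -2.0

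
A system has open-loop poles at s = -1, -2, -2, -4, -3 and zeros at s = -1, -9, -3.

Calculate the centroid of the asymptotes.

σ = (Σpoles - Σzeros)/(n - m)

σ = (Σpoles - Σzeros)/(n - m) = (-12 - (-13))/(5 - 3) = 1/2 = 0.5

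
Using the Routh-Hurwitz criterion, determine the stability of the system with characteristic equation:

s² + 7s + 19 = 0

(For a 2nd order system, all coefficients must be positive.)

Coefficients: 1, 7, 19. All positive, so system is stable.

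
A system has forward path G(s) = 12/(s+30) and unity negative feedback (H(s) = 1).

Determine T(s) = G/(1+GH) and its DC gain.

T(s) = G/(1+GH) = [12/(s+30)] / [1 + 12/(s+30)] = 12/(s+30+12) = 12/(s+42). DC gain = 12/42 = 0.2857.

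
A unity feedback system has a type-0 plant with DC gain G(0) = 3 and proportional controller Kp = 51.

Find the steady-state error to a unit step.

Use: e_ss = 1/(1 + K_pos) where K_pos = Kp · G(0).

K_pos = Kp · G(0) = 51 × 3 = 153. e_ss = 1/(1 + 153) = 0.0065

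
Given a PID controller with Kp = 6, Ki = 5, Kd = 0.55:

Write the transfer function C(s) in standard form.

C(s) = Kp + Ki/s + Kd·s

Substituting values: C(s) = 6 + 5/s + 0.55s = (0.55s² + 6s + 5)/s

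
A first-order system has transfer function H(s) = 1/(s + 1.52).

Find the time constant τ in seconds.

For H(s) = 1/(s + 1/τ), the pole is at -1/τ = -1.52, so τ = 1/1.52 = 0.6579 s.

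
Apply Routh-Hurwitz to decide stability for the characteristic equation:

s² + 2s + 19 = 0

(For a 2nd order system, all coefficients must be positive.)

Coefficients: 1, 2, 19. All positive, so system is stable.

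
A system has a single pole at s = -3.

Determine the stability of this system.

Pole at s = -3 is in the left half-plane. Stable.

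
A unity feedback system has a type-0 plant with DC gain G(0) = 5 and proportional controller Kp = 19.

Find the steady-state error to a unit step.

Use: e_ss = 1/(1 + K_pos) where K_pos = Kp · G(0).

K_pos = Kp · G(0) = 19 × 5 = 95. e_ss = 1/(1 + 95) = 0.0104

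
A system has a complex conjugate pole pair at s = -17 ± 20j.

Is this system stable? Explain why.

Real part of poles is -17 (< 0, left half-plane). Stable.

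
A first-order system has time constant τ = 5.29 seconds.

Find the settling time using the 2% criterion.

For first-order system, 2% settling time ≈ 4τ = 4 × 5.29 = 21.16 s.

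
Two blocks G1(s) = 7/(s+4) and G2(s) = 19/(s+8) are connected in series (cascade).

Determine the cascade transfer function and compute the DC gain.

Series: multiply transfer functions. G_eq = 7/(s+4) × 19/(s+8) = 133/((s+4)(s+8)). DC gain = 133/(4×8) = 4.15625.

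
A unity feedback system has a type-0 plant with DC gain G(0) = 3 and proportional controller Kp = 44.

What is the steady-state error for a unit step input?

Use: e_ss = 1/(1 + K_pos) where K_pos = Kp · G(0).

K_pos = Kp · G(0) = 44 × 3 = 132. e_ss = 1/(1 + 132) = 0.0075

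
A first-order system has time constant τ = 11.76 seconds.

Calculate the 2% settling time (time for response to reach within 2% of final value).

For first-order system, 2% settling time ≈ 4τ = 4 × 11.76 = 47.04 s.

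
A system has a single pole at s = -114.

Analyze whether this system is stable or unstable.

Pole at s = -114 is in the left half-plane. Stable.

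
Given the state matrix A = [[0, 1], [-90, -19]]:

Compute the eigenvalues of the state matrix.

det(A - λI) = λ² - (-19)λ + 90 = (λ - (-10))(λ - (-9)). Eigenvalues: -10, -9.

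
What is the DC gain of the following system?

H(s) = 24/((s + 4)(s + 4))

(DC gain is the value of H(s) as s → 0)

DC gain = H(0) = 24/(4 × 4) = 24/16 = 1.5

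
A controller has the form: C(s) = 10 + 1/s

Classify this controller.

This is a Proportional-Integral (PI) controller.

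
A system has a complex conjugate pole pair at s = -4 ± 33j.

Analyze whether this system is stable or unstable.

Real part of poles is -4 (< 0, left half-plane). Stable.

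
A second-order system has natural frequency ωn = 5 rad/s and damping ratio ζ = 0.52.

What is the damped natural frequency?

ωd = ωn√(1 - ζ²) = 5√(1 - 0.52²) = 4.27 rad/s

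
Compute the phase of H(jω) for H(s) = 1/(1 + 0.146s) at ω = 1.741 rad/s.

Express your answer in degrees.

Phase = -arctan(ωτ) = -arctan(1.741 × 0.146) = -14.3°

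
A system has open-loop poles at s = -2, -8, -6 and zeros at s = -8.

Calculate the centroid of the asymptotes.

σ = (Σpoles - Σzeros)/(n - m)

σ = (Σpoles - Σzeros)/(n - m) = (-16 - (-8))/(3 - 1) = -8/2 = -4.0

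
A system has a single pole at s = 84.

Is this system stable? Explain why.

Pole at s = 84 is in the right half-plane. Unstable.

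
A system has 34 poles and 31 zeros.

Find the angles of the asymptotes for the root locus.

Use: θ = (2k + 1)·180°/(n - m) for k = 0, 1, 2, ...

n - m = 34 - 31 = 3. Angles: θk = (2k + 1)·180°/3 = 60°, 180°, 300°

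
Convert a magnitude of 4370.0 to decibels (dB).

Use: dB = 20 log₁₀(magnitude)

dB = 20 log₁₀(4370.0) = 72.8 dB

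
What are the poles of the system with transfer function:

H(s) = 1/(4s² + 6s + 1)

Discriminant = 6² - 4×4×1 = 36 - 16 = 20 > 0, so two distinct real poles. Using quadratic formula: s = (-6 ± √20)/(2×4) = (-6 ± √20)/8, with √20 ≈ 4.4721. s₁ ≈ -0.1910, s₂ ≈ -1.3090. Poles: s₁ = -0.1910, s₂ = -1.3090.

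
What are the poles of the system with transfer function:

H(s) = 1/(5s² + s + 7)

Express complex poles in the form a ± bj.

Discriminant = 1² - 4×5×7 = 1 - 140 = -139 < 0, so the poles are a complex conjugate pair s = (-1 ± j√139)/(2×5). Real part = -1/(2×5) = -1/10 = -0.1; imaginary part = ±√139/(2×5) ≈ 1.1790. Poles: s = -0.1 ± 1.1790j.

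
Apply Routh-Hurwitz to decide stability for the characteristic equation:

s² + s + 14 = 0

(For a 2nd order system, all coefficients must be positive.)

Coefficients: 1, 1, 14. All positive, so system is stable.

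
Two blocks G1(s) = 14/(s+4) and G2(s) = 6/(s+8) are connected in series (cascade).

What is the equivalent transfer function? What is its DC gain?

Series: multiply transfer functions. G_eq = 14/(s+4) × 6/(s+8) = 84/((s+4)(s+8)). DC gain = 84/(4×8) = 2.625.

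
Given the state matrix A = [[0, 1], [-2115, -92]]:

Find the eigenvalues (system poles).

det(A - λI) = λ² - (-92)λ + 2115 = (λ - (-47))(λ - (-45)). Eigenvalues: -47, -45.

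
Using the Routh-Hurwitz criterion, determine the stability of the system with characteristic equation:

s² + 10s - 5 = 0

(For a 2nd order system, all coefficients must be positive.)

Coefficients: 1, 10, -5. c=-5 not positive, so system is unstable.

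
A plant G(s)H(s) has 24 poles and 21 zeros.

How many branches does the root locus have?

Root locus has n branches where n = number of poles = 24.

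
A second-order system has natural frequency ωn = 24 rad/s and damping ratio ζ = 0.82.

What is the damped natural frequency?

ωd = ωn√(1 - ζ²) = 24√(1 - 0.82²) = 13.74 rad/s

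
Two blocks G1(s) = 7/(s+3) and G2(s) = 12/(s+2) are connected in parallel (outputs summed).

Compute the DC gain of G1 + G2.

Parallel: G_eq = G1 + G2. DC gain = G1(0) + G2(0) = 7/3 + 12/2 = 2.3333 + 6 = 8.3333.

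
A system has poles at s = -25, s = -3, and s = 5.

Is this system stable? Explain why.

Pole(s) at s = 5 are not in the left half-plane. System is unstable.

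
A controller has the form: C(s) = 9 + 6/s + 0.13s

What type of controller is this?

This is a Proportional-Integral-Derivative (PID) controller.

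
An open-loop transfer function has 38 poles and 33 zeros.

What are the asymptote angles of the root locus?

n - m = 38 - 33 = 5. Angles: θk = (2k + 1)·180°/5 = 36°, 108°, 180°, 252°, 324°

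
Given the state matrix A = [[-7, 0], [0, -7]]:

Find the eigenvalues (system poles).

For diagonal matrix, eigenvalues are diagonal entries: λ₁ = -7, λ₂ = -7.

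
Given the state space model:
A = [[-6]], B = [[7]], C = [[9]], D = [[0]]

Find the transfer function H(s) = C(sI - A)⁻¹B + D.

(sI - A)⁻¹ = 1/(s + 6). H(s) = 9 × 7/(s + 6) + 0 = 63/(s + 6).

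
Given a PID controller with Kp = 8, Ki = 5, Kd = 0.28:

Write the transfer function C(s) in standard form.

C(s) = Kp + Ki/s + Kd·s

Substituting values: C(s) = 8 + 5/s + 0.28s = (0.28s² + 8s + 5)/s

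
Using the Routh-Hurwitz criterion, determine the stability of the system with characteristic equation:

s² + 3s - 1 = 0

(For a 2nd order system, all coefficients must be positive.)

Coefficients: 1, 3, -1. c=-1 not positive, so system is unstable.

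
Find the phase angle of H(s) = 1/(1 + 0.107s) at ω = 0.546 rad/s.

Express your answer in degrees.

Phase = -arctan(ωτ) = -arctan(0.546 × 0.107) = -3.3°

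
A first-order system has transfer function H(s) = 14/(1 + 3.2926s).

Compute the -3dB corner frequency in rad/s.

Corner frequency = 1/τ = 1/3.2926 = 0.304 rad/s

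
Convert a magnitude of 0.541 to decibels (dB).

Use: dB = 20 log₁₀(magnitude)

dB = 20 log₁₀(0.541) = -5.3 dB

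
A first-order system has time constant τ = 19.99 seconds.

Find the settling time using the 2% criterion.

For first-order system, 2% settling time ≈ 4τ = 4 × 19.99 = 79.96 s.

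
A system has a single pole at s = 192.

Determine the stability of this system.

Pole at s = 192 is in the right half-plane. Unstable.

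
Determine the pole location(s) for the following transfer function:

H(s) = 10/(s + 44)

Pole is where denominator = 0: s + 44 = 0, so s = -44.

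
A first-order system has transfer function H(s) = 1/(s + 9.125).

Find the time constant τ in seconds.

For H(s) = 1/(s + 1/τ), the pole is at -1/τ = -9.125, so τ = 1/9.125 = 0.1096 s.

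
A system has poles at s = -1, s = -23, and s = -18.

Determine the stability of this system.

All poles are in the left half-plane. System is stable.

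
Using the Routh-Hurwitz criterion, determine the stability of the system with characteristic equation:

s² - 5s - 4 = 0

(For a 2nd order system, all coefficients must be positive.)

Coefficients: 1, -5, -4. b=-5, c=-4 not positive, so system is unstable.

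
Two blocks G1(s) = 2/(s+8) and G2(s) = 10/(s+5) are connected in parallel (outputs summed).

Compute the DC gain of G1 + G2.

Parallel: G_eq = G1 + G2. DC gain = G1(0) + G2(0) = 2/8 + 10/5 = 0.25 + 2 = 2.25.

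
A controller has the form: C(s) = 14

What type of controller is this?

This is a Proportional (P) controller.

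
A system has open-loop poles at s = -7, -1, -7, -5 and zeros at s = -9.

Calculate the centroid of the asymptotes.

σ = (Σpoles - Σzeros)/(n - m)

σ = (Σpoles - Σzeros)/(n - m) = (-20 - (-9))/(4 - 1) = -11/3 = -3.67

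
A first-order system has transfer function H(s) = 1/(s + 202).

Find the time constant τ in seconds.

For H(s) = 1/(s + 1/τ), the pole is at -1/τ = -202, so τ = 1/202 = 0.0050 s.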